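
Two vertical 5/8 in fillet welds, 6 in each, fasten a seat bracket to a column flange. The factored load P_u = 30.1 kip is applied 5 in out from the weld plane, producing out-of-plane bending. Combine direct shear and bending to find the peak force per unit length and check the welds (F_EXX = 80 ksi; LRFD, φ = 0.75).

L_w = 2 × 6 = 12 in; section modulus (unit throat) S = 2 × L²/6 = 12 in².
Direct shear f_v = P/L_w = 30.1/12 = 2.508 kip/in.
Moment M = P × e = 30.1 × 5 = 150.5 kip·in; bending f_b = M/S = 12.54 kip/in.
f_max = √(f_v² + f_b²) = √(2.508² + 12.54²) = 12.79 kip/in.
φr_n = 0.75 × 0.6 × 80 × (0.707 × 0.625) = 15.91 kip/in → adequate.

f_max ≈ 12.8 kip/in; adequate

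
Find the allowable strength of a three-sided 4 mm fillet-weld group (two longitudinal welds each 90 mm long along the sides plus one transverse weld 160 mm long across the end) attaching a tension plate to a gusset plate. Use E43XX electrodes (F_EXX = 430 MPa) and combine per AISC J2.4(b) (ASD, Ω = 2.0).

R_n/Ω ≈ 143 kN

t_e = 0.707 × 4 = 2.828 mm.
R_nwl = 0.6 × 430 × 2.828 × 180 × 10⁻³ = 131.3 kN (longitudinal, 2 welds).
R_nwt = 0.6 × 430 × 2.828 × 160 × 10⁻³ = 116.7 kN (transverse, base value).
(i) R_nwl + R_nwt = 248.1 kN; (ii) 0.85 R_nwl + 1.5 R_nwt = 286.7 kN.
R_n = max = 286.7 kN [governs: (ii)]; R_n/Ω = 143.4 kN.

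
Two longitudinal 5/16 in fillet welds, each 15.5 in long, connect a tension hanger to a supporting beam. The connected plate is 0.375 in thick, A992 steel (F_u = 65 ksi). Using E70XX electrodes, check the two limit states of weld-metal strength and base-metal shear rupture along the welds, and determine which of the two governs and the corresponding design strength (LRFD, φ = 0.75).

E70XX → F_EXX = 70 ksi.
t_e = 0.707 × 0.3125 = 0.2209 in; L = 31 in.
Weld metal: φR_n = 0.75 × 0.6 × 70 × 0.2209 × 31 = 215.7 kip.
Base metal (shear rupture): φR_n = 0.75 × 0.6 × 65 × 0.375 × 31 = 340 kip.
Governing: weld metal.

φR_n ≈ 216 kip (weld metal governs)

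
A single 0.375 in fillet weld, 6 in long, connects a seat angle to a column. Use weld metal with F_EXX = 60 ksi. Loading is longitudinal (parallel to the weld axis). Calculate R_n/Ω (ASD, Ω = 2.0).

R_n/Ω ≈ 28.6 kip

Effective throat t_e = 0.707 × 0.375 = 0.2651 in.
Total length L = 6 in; A_we = 0.2651 × 6 = 1.591 in².
F_nw = 0.6 F_EXX = 0.6 × 60 = 36 ksi.
R_n = 36 × 1.591 = 57.27 kip; R_n/Ω = 57.27/2.0 = 28.63 kip.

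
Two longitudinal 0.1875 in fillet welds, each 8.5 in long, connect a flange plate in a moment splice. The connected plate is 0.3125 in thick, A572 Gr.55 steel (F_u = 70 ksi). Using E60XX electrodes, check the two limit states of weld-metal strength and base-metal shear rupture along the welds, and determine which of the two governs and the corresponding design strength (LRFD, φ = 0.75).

φR_n ≈ 60.8 kips (weld metal governs)

E60XX → F_EXX = 60 ksi.
t_e = 0.707 × 0.1875 = 0.1326 in; L = 17 in.
Weld metal: φR_n = 0.75 × 0.6 × 60 × 0.1326 × 17 = 60.85 kips.
Base metal (shear rupture): φR_n = 0.75 × 0.6 × 70 × 0.3125 × 17 = 167.3 kips.
Governing: weld metal.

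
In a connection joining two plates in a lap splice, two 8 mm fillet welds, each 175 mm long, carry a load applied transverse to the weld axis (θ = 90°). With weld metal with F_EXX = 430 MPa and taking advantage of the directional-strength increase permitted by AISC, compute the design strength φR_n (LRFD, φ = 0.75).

φR_n ≈ 575 kN

t_e = 0.707 × 8 = 5.656 mm; A_we = 5.656 × 350 = 1980 mm².
Directional factor: 1.0 + 0.5 sin^1.5(90°) = 1.5.
F_nw = 0.6 × 430 × 1.5 = 387 MPa.
φR_n = 0.75 × 387 × 1980 × 10⁻³ = 574.6 kN.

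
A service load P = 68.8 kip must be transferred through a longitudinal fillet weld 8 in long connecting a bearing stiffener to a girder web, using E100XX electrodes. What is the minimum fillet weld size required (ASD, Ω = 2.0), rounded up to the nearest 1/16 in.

E100XX → F_EXX = 100 ksi.
Total weld length L = 8 in.
Required throat t_e = P × Ω / (0.6 F_EXX × L) = 68.8 × 2.0 / (0.6 × 100 × 8) = 0.2867 in.
Required leg w = t_e / 0.707 = 0.4055 in → use 7/16 in.

w = 7/16 in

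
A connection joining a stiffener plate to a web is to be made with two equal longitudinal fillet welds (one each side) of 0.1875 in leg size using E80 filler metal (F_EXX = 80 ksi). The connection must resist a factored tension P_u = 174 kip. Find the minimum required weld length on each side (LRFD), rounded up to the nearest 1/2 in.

L = 18.5 in on each side

Throat t_e = 0.707 × 0.1875 = 0.1326 in.
φr_n = 0.75 × 0.6 × 80 × 0.1326 = 4.772 kip/in.
L_req = P_u / φr_n = 174 / 4.772 = 36.46 in total.
Per side: 36.46 / 2 = 18.23 in.
Round up → use L = 18.5 in on each side.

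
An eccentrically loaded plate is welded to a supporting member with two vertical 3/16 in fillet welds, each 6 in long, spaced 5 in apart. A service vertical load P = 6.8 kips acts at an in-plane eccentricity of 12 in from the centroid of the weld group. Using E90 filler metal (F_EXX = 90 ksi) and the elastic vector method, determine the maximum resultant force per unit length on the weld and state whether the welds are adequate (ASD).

Total weld length L_w = 12 in. Treat welds as unit-width lines.
Polar moment about centroid: J = 2[d³/12 + d(b/2)²] = 2[6³/12 + 6×2.5²] = 111 in³.
Direct shear f_v = P/L_w = 6.8 / 12 = 0.5667 kip/in (vertical).
Torsion M = P·e = 6.8 × 12 = 81.6 kip·in.
Critical point at (x, y) = (2.5, 3) from centroid. f_tx = M·y/J = 2.205 kip/in; f_ty = M·x/J = 1.838 kip/in.
Resultant f_max = √[f_tx² + (f_v + f_ty)²] = √[2.205² + (0.5667 + 1.838)²] = 3.263 kip/in.
Capacity per unit length: r_n/Ω = (1/2.0) × 0.6 × 90 × (0.707 × 0.1875) = 3.579 kip/in.
3.263 ≤ 3.579 → adequate.

f_max ≈ 3.26 kip/in; adequate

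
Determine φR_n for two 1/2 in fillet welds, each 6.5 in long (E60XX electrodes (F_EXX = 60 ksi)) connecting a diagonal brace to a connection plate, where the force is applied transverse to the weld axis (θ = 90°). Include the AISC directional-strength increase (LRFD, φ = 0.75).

φR_n ≈ 186 kip

t_e = 0.707 × 0.5 = 0.3535 in; A_we = 0.3535 × 13 = 4.595 in².
Directional factor: 1.0 + 0.5 sin^1.5(90°) = 1.5.
F_nw = 0.6 × 60 × 1.5 = 54 ksi.
φR_n = 0.75 × 54 × 4.595 = 186.1 kip.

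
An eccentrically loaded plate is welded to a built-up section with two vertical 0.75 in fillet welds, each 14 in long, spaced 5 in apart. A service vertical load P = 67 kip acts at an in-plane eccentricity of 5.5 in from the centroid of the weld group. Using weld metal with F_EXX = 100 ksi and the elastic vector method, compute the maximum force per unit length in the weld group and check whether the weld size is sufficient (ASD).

f_max ≈ 5.61 kip/in; adequate

Total weld length L_w = 28 in. Treat welds as unit-width lines.
Polar moment about centroid: J = 2[d³/12 + d(b/2)²] = 2[14³/12 + 14×2.5²] = 632.3 in³.
Direct shear f_v = P/L_w = 67 / 28 = 2.393 kip/in (vertical).
Torsion M = P·e = 67 × 5.5 = 368.5 kip·in.
Critical point at (x, y) = (2.5, 7) from centroid. f_tx = M·y/J = 4.079 kip/in; f_ty = M·x/J = 1.457 kip/in.
Resultant f_max = √[f_tx² + (f_v + f_ty)²] = √[4.079² + (2.393 + 1.457)²] = 5.609 kip/in.
Capacity per unit length: r_n/Ω = (1/2.0) × 0.6 × 100 × (0.707 × 0.75) = 15.91 kip/in.
5.609 ≤ 15.91 → adequate.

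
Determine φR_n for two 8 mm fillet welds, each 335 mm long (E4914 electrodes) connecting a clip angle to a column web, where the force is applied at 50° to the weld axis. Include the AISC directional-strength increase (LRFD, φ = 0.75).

E49XX → F_EXX = 490 MPa.
t_e = 0.707 × 8 = 5.656 mm; A_we = 5.656 × 670 = 3790 mm².
Directional factor: 1.0 + 0.5 sin^1.5(50°) = 1.335.
F_nw = 0.6 × 490 × 1.335 = 392.6 MPa.
φR_n = 0.75 × 392.6 × 3790 × 10⁻³ = 1116 kN.

φR_n ≈ 1120 kN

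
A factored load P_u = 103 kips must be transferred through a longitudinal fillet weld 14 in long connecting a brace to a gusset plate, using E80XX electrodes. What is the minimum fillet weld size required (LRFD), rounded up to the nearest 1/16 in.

w = 5/16 in

E80XX → F_EXX = 80 ksi.
Total weld length L = 14 in.
Required throat t_e = P_u / (φ × 0.6 F_EXX × L) = 103 / (0.75 × 0.6 × 80 × 14) = 0.2044 in.
Required leg w = t_e / 0.707 = 0.2891 in → use 5/16 in.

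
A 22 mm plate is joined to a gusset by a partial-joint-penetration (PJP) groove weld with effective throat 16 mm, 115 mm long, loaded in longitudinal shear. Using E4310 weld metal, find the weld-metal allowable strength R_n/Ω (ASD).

E43XX → F_EXX = 430 MPa.
Effective throat (given) t_e = 16 mm.
A_we = 16 × 115 = 1840 mm².
F_nw = 0.6 F_EXX = 258 MPa.
R_n/Ω = (258 × 1840) / 2.0 × 10⁻³ = 237.4 kN.

R_n/Ω ≈ 237 kN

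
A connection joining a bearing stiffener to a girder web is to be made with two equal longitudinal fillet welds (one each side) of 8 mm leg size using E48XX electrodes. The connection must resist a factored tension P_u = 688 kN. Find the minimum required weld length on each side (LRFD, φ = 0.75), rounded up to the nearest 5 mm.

L = 285 mm on each side

E48XX → F_EXX = 480 MPa.
Throat t_e = 0.707 × 8 = 5.656 mm.
φr_n = 0.75 × 0.6 × 480 × 5.656 × 10⁻³ = 1.222 kN/mm.
L_req = P_u / φr_n = 688 / 1.222 = 563.2 mm total.
Per side: 563.2 / 2 = 281.6 mm.
Round up → use L = 285 mm on each side.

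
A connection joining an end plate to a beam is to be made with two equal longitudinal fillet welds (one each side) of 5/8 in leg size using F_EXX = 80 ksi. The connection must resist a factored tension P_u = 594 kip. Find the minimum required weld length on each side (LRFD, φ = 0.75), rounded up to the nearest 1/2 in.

Throat t_e = 0.707 × 0.625 = 0.4419 in.
φr_n = 0.75 × 0.6 × 80 × 0.4419 = 15.91 kip/in.
L_req = P_u / φr_n = 594 / 15.91 = 37.34 in total.
Per side: 37.34 / 2 = 18.67 in.
Round up → use L = 19 in on each side.

L = 19 in on each side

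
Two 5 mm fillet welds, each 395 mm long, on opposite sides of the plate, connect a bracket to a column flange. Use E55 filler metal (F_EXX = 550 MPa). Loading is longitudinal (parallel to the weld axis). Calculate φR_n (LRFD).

φR_n ≈ 691 kN

Effective throat t_e = 0.707 × 5 = 3.535 mm.
Total length L = 790 mm; A_we = 3.535 × 790 = 2793 mm².
F_nw = 0.6 F_EXX = 0.6 × 550 = 330 MPa.
φR_n = 0.75 × 330 × 2793 × 10⁻³ = 691.2 kN.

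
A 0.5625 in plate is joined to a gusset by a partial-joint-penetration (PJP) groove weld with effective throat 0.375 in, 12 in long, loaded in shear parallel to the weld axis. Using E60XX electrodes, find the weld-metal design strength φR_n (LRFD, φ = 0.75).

E60XX → F_EXX = 60 ksi.
Effective throat (given) t_e = 0.375 in.
A_we = 0.375 × 12 = 4.5 in².
F_nw = 0.6 F_EXX = 36 ksi.
φR_n = 0.75 × 36 × 4.5 = 121.5 kip.

φR_n ≈ 122 kip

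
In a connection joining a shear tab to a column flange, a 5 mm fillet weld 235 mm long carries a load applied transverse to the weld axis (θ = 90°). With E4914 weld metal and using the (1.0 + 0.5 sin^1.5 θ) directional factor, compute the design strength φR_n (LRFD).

φR_n ≈ 275 kN

E49XX → F_EXX = 490 MPa.
t_e = 0.707 × 5 = 3.535 mm; A_we = 3.535 × 235 = 830.7 mm².
Directional factor: 1.0 + 0.5 sin^1.5(90°) = 1.5.
F_nw = 0.6 × 490 × 1.5 = 441 MPa.
φR_n = 0.75 × 441 × 830.7 × 10⁻³ = 274.8 kN.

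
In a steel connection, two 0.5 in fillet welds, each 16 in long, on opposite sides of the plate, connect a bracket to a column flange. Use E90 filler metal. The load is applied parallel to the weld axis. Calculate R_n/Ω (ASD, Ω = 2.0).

E90XX → F_EXX = 90 ksi.
Effective throat t_e = 0.707 × 0.5 = 0.3535 in.
Total length L = 32 in; A_we = 0.3535 × 32 = 11.31 in².
F_nw = 0.6 F_EXX = 0.6 × 90 = 54 ksi.
R_n = 54 × 11.31 = 610.8 kips; R_n/Ω = 610.8/2.0 = 305.4 kips.

R_n/Ω ≈ 305 kips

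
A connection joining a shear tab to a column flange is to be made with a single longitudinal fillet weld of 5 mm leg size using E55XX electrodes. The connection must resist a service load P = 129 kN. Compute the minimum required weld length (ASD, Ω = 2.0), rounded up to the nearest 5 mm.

L = 225 mm

E55XX → F_EXX = 550 MPa.
Throat t_e = 0.707 × 5 = 3.535 mm.
r_n/Ω = (0.6 × 550 × 3.535) / 2.0 = 583.3 N/mm = 0.5833 kN/mm.
L_req = P / (r_n/Ω) = 129 / 0.5833 = 221.2 mm total.
Round up → use L = 225 mm.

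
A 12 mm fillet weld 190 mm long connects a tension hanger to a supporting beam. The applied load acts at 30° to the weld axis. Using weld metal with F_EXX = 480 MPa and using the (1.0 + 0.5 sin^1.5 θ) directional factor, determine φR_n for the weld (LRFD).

t_e = 0.707 × 12 = 8.484 mm; A_we = 8.484 × 190 = 1612 mm².
Directional factor: 1.0 + 0.5 sin^1.5(30°) = 1.177.
F_nw = 0.6 × 480 × 1.177 = 338.9 MPa.
φR_n = 0.75 × 338.9 × 1612 × 10⁻³ = 409.7 kN.

φR_n ≈ 410 kN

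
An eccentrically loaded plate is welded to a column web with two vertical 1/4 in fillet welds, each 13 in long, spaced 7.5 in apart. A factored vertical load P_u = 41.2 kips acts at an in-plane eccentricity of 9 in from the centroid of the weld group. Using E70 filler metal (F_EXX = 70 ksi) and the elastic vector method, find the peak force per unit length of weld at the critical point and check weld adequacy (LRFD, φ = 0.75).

f_max ≈ 4.79 kip/in; adequate

Total weld length L_w = 26 in. Treat welds as unit-width lines.
Polar moment about centroid: J = 2[d³/12 + d(b/2)²] = 2[13³/12 + 13×3.75²] = 731.8 in³.
Direct shear f_v = P/L_w = 41.2 / 26 = 1.585 kip/in (vertical).
Torsion M = P·e = 41.2 × 9 = 370.8 kip·in.
Critical point at (x, y) = (3.75, 6.5) from centroid. f_tx = M·y/J = 3.294 kip/in; f_ty = M·x/J = 1.9 kip/in.
Resultant f_max = √[f_tx² + (f_v + f_ty)²] = √[3.294² + (1.585 + 1.9)²] = 4.795 kip/in.
Capacity per unit length: φr_n = 0.75 × 0.6 × 70 × (0.707 × 0.25) = 5.568 kip/in.
4.795 ≤ 5.568 → adequate.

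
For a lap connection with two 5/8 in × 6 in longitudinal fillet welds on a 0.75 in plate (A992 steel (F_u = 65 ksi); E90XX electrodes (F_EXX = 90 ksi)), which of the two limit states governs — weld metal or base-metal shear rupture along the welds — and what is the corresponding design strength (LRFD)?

t_e = 0.707 × 0.625 = 0.4419 in; L = 12 in.
Weld metal: φR_n = 0.75 × 0.6 × 90 × 0.4419 × 12 = 214.8 kip.
Base metal (shear rupture): φR_n = 0.75 × 0.6 × 65 × 0.75 × 12 = 263.2 kip.
Governing: weld metal.

φR_n ≈ 215 kip (weld metal governs)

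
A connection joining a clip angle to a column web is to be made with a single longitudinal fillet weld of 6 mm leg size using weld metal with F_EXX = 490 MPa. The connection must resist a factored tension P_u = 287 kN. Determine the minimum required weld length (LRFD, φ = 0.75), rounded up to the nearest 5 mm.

Throat t_e = 0.707 × 6 = 4.242 mm.
φr_n = 0.75 × 0.6 × 490 × 4.242 × 10⁻³ = 0.9354 kN/mm.
L_req = P_u / φr_n = 287 / 0.9354 = 306.8 mm total.
Round up → use L = 310 mm.

L = 310 mm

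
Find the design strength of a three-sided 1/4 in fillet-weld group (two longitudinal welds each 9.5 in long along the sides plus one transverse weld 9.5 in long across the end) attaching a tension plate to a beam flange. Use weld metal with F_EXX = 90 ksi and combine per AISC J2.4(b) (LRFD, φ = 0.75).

t_e = 0.707 × 0.25 = 0.1767 in.
R_nwl = 0.6 × 90 × 0.1767 × 19 = 181.3 kip (longitudinal, 2 welds).
R_nwt = 0.6 × 90 × 0.1767 × 9.5 = 90.67 kip (transverse, base value).
(i) R_nwl + R_nwt = 272 kip; (ii) 0.85 R_nwl + 1.5 R_nwt = 290.2 kip.
R_n = max = 290.2 kip [governs: (ii)]; φR_n = 217.6 kip.

φR_n ≈ 218 kip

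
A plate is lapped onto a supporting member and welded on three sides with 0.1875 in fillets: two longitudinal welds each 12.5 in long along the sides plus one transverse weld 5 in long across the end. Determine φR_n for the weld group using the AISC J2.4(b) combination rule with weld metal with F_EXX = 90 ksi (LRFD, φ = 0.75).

φR_n ≈ 161 kip

t_e = 0.707 × 0.1875 = 0.1326 in.
R_nwl = 0.6 × 90 × 0.1326 × 25 = 179 kip (longitudinal, 2 welds).
R_nwt = 0.6 × 90 × 0.1326 × 5 = 35.79 kip (transverse, base value).
(i) R_nwl + R_nwt = 214.8 kip; (ii) 0.85 R_nwl + 1.5 R_nwt = 205.8 kip.
R_n = max = 214.8 kip [governs: (i)]; φR_n = 161.1 kip.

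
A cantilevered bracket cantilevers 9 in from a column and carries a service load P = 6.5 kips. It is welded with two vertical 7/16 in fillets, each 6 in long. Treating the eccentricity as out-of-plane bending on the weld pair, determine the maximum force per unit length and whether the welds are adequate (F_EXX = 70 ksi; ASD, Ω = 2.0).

L_w = 2 × 6 = 12 in; section modulus (unit throat) S = 2 × L²/6 = 12 in².
Direct shear f_v = P/L_w = 6.5/12 = 0.5417 kip/in.
Moment M = P × e = 6.5 × 9 = 58.5 kip·in; bending f_b = M/S = 4.875 kip/in.
f_max = √(f_v² + f_b²) = √(0.5417² + 4.875²) = 4.905 kip/in.
r_n/Ω = (1/2.0) × 0.6 × 70 × (0.707 × 0.4375) = 6.496 kip/in → adequate.

f_max ≈ 4.91 kip/in; adequate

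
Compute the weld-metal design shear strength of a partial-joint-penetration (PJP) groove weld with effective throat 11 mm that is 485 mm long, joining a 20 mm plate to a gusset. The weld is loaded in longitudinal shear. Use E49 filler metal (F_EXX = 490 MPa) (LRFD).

Effective throat (given) t_e = 11 mm.
A_we = 11 × 485 = 5335 mm².
F_nw = 0.6 F_EXX = 294 MPa.
φR_n = 0.75 × 294 × 5335 × 10⁻³ = 1176 kN.

φR_n ≈ 1180 kN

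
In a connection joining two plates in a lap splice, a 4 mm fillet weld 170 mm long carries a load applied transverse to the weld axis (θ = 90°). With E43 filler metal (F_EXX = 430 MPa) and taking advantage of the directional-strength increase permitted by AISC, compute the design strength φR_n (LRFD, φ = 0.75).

t_e = 0.707 × 4 = 2.828 mm; A_we = 2.828 × 170 = 480.8 mm².
Directional factor: 1.0 + 0.5 sin^1.5(90°) = 1.5.
F_nw = 0.6 × 430 × 1.5 = 387 MPa.
φR_n = 0.75 × 387 × 480.8 × 10⁻³ = 139.5 kN.

φR_n ≈ 140 kN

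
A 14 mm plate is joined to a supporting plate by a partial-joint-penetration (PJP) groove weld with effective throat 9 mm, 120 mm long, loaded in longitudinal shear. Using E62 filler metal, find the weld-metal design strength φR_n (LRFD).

φR_n ≈ 301 kN

E62XX → F_EXX = 620 MPa.
Effective throat (given) t_e = 9 mm.
A_we = 9 × 120 = 1080 mm².
F_nw = 0.6 F_EXX = 372 MPa.
φR_n = 0.75 × 372 × 1080 × 10⁻³ = 301.3 kN.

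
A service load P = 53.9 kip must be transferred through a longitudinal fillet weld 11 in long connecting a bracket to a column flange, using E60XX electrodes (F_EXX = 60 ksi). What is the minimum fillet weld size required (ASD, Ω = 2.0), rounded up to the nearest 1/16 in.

Total weld length L = 11 in.
Required throat t_e = P × Ω / (0.6 F_EXX × L) = 53.9 × 2.0 / (0.6 × 60 × 11) = 0.2722 in.
Required leg w = t_e / 0.707 = 0.385 in → use 7/16 in.

w = 7/16 in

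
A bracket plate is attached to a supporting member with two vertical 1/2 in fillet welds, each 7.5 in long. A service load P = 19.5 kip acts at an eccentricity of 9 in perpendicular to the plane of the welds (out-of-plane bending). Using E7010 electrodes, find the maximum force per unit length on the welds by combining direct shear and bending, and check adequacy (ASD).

E70XX → F_EXX = 70 ksi.
L_w = 2 × 7.5 = 15 in; section modulus (unit throat) S = 2 × L²/6 = 18.75 in².
Direct shear f_v = P/L_w = 19.5/15 = 1.3 kip/in.
Moment M = P × e = 19.5 × 9 = 175.5 kip·in; bending f_b = M/S = 9.36 kip/in.
f_max = √(f_v² + f_b²) = √(1.3² + 9.36²) = 9.45 kip/in.
r_n/Ω = (1/2.0) × 0.6 × 70 × (0.707 × 0.5) = 7.423 kip/in → NOT adequate.

f_max ≈ 9.45 kip/in; NOT adequate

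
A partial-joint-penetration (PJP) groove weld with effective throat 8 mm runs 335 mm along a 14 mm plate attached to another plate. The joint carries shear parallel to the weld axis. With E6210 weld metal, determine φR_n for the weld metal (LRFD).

φR_n ≈ 748 kN

E62XX → F_EXX = 620 MPa.
Effective throat (given) t_e = 8 mm.
A_we = 8 × 335 = 2680 mm².
F_nw = 0.6 F_EXX = 372 MPa.
φR_n = 0.75 × 372 × 2680 × 10⁻³ = 747.7 kN.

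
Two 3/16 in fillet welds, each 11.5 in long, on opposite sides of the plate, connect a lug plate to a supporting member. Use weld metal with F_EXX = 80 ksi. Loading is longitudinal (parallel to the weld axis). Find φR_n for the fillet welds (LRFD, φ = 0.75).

φR_n ≈ 110 kips

Effective throat t_e = 0.707 × 0.1875 = 0.1326 in.
Total length L = 23 in; A_we = 0.1326 × 23 = 3.049 in².
F_nw = 0.6 F_EXX = 0.6 × 80 = 48 ksi.
φR_n = 0.75 × 48 × 3.049 = 109.8 kips.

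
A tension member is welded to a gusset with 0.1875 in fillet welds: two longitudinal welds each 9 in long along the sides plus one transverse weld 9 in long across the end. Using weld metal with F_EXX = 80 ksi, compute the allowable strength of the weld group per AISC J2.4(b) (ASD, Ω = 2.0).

t_e = 0.707 × 0.1875 = 0.1326 in.
R_nwl = 0.6 × 80 × 0.1326 × 18 = 114.5 kips (longitudinal, 2 welds).
R_nwt = 0.6 × 80 × 0.1326 × 9 = 57.27 kips (transverse, base value).
(i) R_nwl + R_nwt = 171.8 kips; (ii) 0.85 R_nwl + 1.5 R_nwt = 183.3 kips.
R_n = max = 183.3 kips [governs: (ii)]; R_n/Ω = 91.63 kips.

R_n/Ω ≈ 91.6 kips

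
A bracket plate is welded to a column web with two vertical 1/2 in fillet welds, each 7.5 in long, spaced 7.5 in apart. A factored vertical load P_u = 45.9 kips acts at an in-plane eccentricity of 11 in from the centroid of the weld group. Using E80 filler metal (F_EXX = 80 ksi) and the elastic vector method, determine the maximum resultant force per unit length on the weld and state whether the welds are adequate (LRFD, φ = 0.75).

f_max ≈ 11.9 kip/in; adequate

Total weld length L_w = 15 in. Treat welds as unit-width lines.
Polar moment about centroid: J = 2[d³/12 + d(b/2)²] = 2[7.5³/12 + 7.5×3.75²] = 281.2 in³.
Direct shear f_v = P/L_w = 45.9 / 15 = 3.06 kip/in (vertical).
Torsion M = P·e = 45.9 × 11 = 504.9 kip·in.
Critical point at (x, y) = (3.75, 3.75) from centroid. f_tx = M·y/J = 6.732 kip/in; f_ty = M·x/J = 6.732 kip/in.
Resultant f_max = √[f_tx² + (f_v + f_ty)²] = √[6.732² + (3.06 + 6.732)²] = 11.88 kip/in.
Capacity per unit length: φr_n = 0.75 × 0.6 × 80 × (0.707 × 0.5) = 12.73 kip/in.
11.88 ≤ 12.73 → adequate.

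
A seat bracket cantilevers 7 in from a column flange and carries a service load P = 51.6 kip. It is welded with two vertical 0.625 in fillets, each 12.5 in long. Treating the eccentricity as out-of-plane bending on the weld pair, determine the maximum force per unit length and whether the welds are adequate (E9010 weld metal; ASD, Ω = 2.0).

E90XX → F_EXX = 90 ksi.
L_w = 2 × 12.5 = 25 in; section modulus (unit throat) S = 2 × L²/6 = 52.08 in².
Direct shear f_v = P/L_w = 51.6/25 = 2.064 kip/in.
Moment M = P × e = 51.6 × 7 = 361.2 kip·in; bending f_b = M/S = 6.935 kip/in.
f_max = √(f_v² + f_b²) = √(2.064² + 6.935²) = 7.236 kip/in.
r_n/Ω = (1/2.0) × 0.6 × 90 × (0.707 × 0.625) = 11.93 kip/in → adequate.

f_max ≈ 7.24 kip/in; adequate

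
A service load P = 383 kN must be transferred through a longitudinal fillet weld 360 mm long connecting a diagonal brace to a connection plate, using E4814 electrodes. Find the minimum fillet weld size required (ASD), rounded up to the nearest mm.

E48XX → F_EXX = 480 MPa.
Total weld length L = 360 mm.
Required throat t_e = P × Ω / (0.6 F_EXX × L) = 383 × 2.0 / (0.6 × 480 × 360 × 10⁻³) = 7.388 mm.
Required leg w = t_e / 0.707 = 10.45 mm → use 11 mm.

w = 11 mm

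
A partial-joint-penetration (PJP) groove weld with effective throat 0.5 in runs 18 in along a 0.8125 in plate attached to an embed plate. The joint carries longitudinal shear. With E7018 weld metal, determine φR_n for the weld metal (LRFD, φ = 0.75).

E70XX → F_EXX = 70 ksi.
Effective throat (given) t_e = 0.5 in.
A_we = 0.5 × 18 = 9 in².
F_nw = 0.6 F_EXX = 42 ksi.
φR_n = 0.75 × 42 × 9 = 283.5 kips.

φR_n ≈ 284 kips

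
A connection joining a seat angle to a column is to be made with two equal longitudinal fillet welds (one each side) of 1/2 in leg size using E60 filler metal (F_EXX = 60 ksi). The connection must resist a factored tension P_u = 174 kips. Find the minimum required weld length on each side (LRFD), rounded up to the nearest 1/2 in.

Throat t_e = 0.707 × 0.5 = 0.3535 in.
φr_n = 0.75 × 0.6 × 60 × 0.3535 = 9.544 kips/in.
L_req = P_u / φr_n = 174 / 9.544 = 18.23 in total.
Per side: 18.23 / 2 = 9.115 in.
Round up → use L = 9.5 in on each side.

L = 9.5 in on each side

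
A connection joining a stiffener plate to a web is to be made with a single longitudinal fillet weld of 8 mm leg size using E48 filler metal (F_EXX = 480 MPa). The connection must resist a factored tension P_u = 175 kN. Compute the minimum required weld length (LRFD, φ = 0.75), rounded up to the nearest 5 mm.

Throat t_e = 0.707 × 8 = 5.656 mm.
φr_n = 0.75 × 0.6 × 480 × 5.656 × 10⁻³ = 1.222 kN/mm.
L_req = P_u / φr_n = 175 / 1.222 = 143.2 mm total.
Round up → use L = 145 mm.

L = 145 mm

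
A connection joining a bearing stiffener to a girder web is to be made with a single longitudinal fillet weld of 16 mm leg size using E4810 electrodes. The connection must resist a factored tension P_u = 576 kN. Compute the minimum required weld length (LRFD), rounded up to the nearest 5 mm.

L = 240 mm

E48XX → F_EXX = 480 MPa.
Throat t_e = 0.707 × 16 = 11.31 mm.
φr_n = 0.75 × 0.6 × 480 × 11.31 × 10⁻³ = 2.443 kN/mm.
L_req = P_u / φr_n = 576 / 2.443 = 235.7 mm total.
Round up → use L = 240 mm.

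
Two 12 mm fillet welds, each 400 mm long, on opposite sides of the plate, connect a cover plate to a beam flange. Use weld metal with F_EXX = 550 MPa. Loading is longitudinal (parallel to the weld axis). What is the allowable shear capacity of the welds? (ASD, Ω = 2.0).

Effective throat t_e = 0.707 × 12 = 8.484 mm.
Total length L = 800 mm; A_we = 8.484 × 800 = 6787 mm².
F_nw = 0.6 F_EXX = 0.6 × 550 = 330 MPa.
R_n = 330 × 6787 × 10⁻³ = 2240 kN; R_n/Ω = 2240/2.0 = 1120 kN.

R_n/Ω ≈ 1120 kN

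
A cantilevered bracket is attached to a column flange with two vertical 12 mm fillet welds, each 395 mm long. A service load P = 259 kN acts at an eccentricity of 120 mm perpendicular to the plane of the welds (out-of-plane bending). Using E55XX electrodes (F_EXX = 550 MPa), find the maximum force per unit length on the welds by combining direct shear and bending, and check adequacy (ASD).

L_w = 2 × 395 = 790 mm; section modulus (unit throat) S = 2 × L²/6 = 52010 mm².
Direct shear f_v = P/L_w = 259×10³/790 = 327.8 N/mm.
Moment M = P × e = 259×10³ × 120 = 31080000 N·mm; bending f_b = M/S = 597.6 N/mm.
f_max = √(f_v² + f_b²) = √(327.8² + 597.6²) = 681.6 N/mm.
r_n/Ω = (1/2.0) × 0.6 × 550 × (0.707 × 12) = 1400 N/mm → adequate.

f_max ≈ 682 N/mm; adequate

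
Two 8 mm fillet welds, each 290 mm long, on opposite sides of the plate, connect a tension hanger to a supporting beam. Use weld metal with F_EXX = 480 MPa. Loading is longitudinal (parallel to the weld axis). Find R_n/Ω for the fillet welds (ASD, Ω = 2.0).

Effective throat t_e = 0.707 × 8 = 5.656 mm.
Total length L = 580 mm; A_we = 5.656 × 580 = 3280 mm².
F_nw = 0.6 F_EXX = 0.6 × 480 = 288 MPa.
R_n = 288 × 3280 × 10⁻³ = 944.8 kN; R_n/Ω = 944.8/2.0 = 472.4 kN.

R_n/Ω ≈ 472 kN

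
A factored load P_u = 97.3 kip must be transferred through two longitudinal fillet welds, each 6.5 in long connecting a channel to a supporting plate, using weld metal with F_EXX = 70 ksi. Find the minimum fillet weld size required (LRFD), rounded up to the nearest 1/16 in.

Total weld length L = 13 in.
Required throat t_e = P_u / (φ × 0.6 F_EXX × L) = 97.3 / (0.75 × 0.6 × 70 × 13) = 0.2376 in.
Required leg w = t_e / 0.707 = 0.3361 in → use 3/8 in.

w = 3/8 in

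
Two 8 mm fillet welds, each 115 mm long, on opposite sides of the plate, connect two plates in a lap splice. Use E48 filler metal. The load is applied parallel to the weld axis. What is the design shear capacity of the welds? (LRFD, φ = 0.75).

E48XX → F_EXX = 480 MPa.
Effective throat t_e = 0.707 × 8 = 5.656 mm.
Total length L = 230 mm; A_we = 5.656 × 230 = 1301 mm².
F_nw = 0.6 F_EXX = 0.6 × 480 = 288 MPa.
φR_n = 0.75 × 288 × 1301 × 10⁻³ = 281 kN.

φR_n ≈ 281 kN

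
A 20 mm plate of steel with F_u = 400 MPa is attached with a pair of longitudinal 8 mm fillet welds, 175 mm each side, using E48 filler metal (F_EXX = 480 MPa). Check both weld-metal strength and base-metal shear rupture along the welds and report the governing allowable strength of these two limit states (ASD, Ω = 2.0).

R_n/Ω ≈ 285 kN (weld metal governs)

t_e = 0.707 × 8 = 5.656 mm; L = 350 mm.
Weld metal: R_n/Ω = (1/2.0) × 0.6 × 480 × 5.656 × 350 × 10⁻³ = 285.1 kN.
Base metal (shear rupture): R_n/Ω = (1/2.0) × 0.6 × 400 × 20 × 350 × 10⁻³ = 840 kN.
Governing: weld metal.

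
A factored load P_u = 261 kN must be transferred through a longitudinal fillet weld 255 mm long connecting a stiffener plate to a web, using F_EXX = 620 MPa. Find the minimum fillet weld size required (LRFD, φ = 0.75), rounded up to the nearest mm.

Total weld length L = 255 mm.
Required throat t_e = P_u / (φ × 0.6 F_EXX × L) = 261 / (0.75 × 0.6 × 620 × 255 × 10⁻³) = 3.669 mm.
Required leg w = t_e / 0.707 = 5.189 mm → use 6 mm.

w = 6 mm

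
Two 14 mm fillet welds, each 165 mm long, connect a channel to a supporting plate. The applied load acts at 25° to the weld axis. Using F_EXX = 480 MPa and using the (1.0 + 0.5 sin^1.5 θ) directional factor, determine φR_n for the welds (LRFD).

t_e = 0.707 × 14 = 9.898 mm; A_we = 9.898 × 330 = 3266 mm².
Directional factor: 1.0 + 0.5 sin^1.5(25°) = 1.137.
F_nw = 0.6 × 480 × 1.137 = 327.6 MPa.
φR_n = 0.75 × 327.6 × 3266 × 10⁻³ = 802.4 kN.

φR_n ≈ 802 kN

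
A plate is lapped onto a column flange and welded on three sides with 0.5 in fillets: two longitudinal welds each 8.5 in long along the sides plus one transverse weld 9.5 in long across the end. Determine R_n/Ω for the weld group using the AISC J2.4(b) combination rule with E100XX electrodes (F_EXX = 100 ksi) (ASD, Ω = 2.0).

R_n/Ω ≈ 304 kip

t_e = 0.707 × 0.5 = 0.3535 in.
R_nwl = 0.6 × 100 × 0.3535 × 17 = 360.6 kip (longitudinal, 2 welds).
R_nwt = 0.6 × 100 × 0.3535 × 9.5 = 201.5 kip (transverse, base value).
(i) R_nwl + R_nwt = 562.1 kip; (ii) 0.85 R_nwl + 1.5 R_nwt = 608.7 kip.
R_n = max = 608.7 kip [governs: (ii)]; R_n/Ω = 304.4 kip.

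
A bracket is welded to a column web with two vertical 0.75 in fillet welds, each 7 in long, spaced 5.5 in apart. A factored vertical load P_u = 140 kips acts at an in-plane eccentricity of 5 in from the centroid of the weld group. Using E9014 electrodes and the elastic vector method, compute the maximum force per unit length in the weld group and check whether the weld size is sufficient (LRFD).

f_max ≈ 26.5 kip/in; NOT adequate

E90XX → F_EXX = 90 ksi.
Total weld length L_w = 14 in. Treat welds as unit-width lines.
Polar moment about centroid: J = 2[d³/12 + d(b/2)²] = 2[7³/12 + 7×2.75²] = 163 in³.
Direct shear f_v = P/L_w = 140 / 14 = 10 kip/in (vertical).
Torsion M = P·e = 140 × 5 = 700 kip·in.
Critical point at (x, y) = (2.75, 3.5) from centroid. f_tx = M·y/J = 15.03 kip/in; f_ty = M·x/J = 11.81 kip/in.
Resultant f_max = √[f_tx² + (f_v + f_ty)²] = √[15.03² + (10 + 11.81)²] = 26.48 kip/in.
Capacity per unit length: φr_n = 0.75 × 0.6 × 90 × (0.707 × 0.75) = 21.48 kip/in.
26.48 > 21.48 → NOT adequate.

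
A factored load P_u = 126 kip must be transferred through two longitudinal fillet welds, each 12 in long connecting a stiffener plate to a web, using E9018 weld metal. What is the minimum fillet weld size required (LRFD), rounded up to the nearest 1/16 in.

w = 3/16 in

E90XX → F_EXX = 90 ksi.
Total weld length L = 24 in.
Required throat t_e = P_u / (φ × 0.6 F_EXX × L) = 126 / (0.75 × 0.6 × 90 × 24) = 0.1296 in.
Required leg w = t_e / 0.707 = 0.1834 in → use 3/16 in.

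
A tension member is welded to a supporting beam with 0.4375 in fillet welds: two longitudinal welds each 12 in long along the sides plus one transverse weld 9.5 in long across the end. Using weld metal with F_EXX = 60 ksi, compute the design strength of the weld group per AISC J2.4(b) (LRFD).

t_e = 0.707 × 0.4375 = 0.3093 in.
R_nwl = 0.6 × 60 × 0.3093 × 24 = 267.2 kips (longitudinal, 2 welds).
R_nwt = 0.6 × 60 × 0.3093 × 9.5 = 105.8 kips (transverse, base value).
(i) R_nwl + R_nwt = 373 kips; (ii) 0.85 R_nwl + 1.5 R_nwt = 385.8 kips.
R_n = max = 385.8 kips [governs: (ii)]; φR_n = 289.4 kips.

φR_n ≈ 289 kips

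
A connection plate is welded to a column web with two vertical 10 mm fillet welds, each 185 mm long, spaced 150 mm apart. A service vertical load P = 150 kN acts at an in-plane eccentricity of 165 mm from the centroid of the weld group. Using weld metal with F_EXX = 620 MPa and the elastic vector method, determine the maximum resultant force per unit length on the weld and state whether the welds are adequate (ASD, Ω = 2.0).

f_max ≈ 1240 N/mm; adequate

Total weld length L_w = 370 mm. Treat welds as unit-width lines.
Polar moment about centroid: J = 2[d³/12 + d(b/2)²] = 2[185³/12 + 185×75²] = 3137000 mm³.
Direct shear f_v = P/L_w = 150×10³ / 370 = 405.4 N/mm (vertical).
Torsion M = P·e = 150×10³ × 165 = 24750000 N·mm.
Critical point at (x, y) = (75, 92.5) from centroid. f_tx = M·y/J = 729.9 N/mm; f_ty = M·x/J = 591.8 N/mm.
Resultant f_max = √[f_tx² + (f_v + f_ty)²] = √[729.9² + (405.4 + 591.8)²] = 1236 N/mm.
Capacity per unit length: r_n/Ω = (1/2.0) × 0.6 × 620 × (0.707 × 10) = 1315 N/mm.
1236 ≤ 1315 → adequate.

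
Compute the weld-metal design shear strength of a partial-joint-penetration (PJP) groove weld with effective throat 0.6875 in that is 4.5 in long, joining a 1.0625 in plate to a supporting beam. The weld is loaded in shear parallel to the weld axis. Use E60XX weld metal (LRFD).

E60XX → F_EXX = 60 ksi.
Effective throat (given) t_e = 0.6875 in.
A_we = 0.6875 × 4.5 = 3.094 in².
F_nw = 0.6 F_EXX = 36 ksi.
φR_n = 0.75 × 36 × 3.094 = 83.53 kip.

φR_n ≈ 83.5 kip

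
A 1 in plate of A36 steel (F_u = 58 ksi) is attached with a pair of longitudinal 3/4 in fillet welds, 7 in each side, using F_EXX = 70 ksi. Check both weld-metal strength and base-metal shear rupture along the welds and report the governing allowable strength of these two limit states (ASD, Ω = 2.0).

R_n/Ω ≈ 156 kips (weld metal governs)

t_e = 0.707 × 0.75 = 0.5302 in; L = 14 in.
Weld metal: R_n/Ω = (1/2.0) × 0.6 × 70 × 0.5302 × 14 = 155.9 kips.
Base metal (shear rupture): R_n/Ω = (1/2.0) × 0.6 × 58 × 1 × 14 = 243.6 kips.
Governing: weld metal.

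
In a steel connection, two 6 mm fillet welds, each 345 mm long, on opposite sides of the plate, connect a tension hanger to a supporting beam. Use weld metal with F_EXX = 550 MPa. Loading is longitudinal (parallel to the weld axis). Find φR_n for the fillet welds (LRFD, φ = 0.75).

φR_n ≈ 724 kN

Effective throat t_e = 0.707 × 6 = 4.242 mm.
Total length L = 690 mm; A_we = 4.242 × 690 = 2927 mm².
F_nw = 0.6 F_EXX = 0.6 × 550 = 330 MPa.
φR_n = 0.75 × 330 × 2927 × 10⁻³ = 724.4 kN.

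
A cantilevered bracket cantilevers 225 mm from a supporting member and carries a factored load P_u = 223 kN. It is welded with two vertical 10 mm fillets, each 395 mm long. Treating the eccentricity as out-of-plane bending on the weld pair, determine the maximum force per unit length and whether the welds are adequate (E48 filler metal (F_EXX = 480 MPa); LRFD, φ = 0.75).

f_max ≈ 1010 N/mm; adequate

L_w = 2 × 395 = 790 mm; section modulus (unit throat) S = 2 × L²/6 = 52010 mm².
Direct shear f_v = P/L_w = 223×10³/790 = 282.3 N/mm.
Moment M = P × e = 223×10³ × 225 = 50175000 N·mm; bending f_b = M/S = 964.7 N/mm.
f_max = √(f_v² + f_b²) = √(282.3² + 964.7²) = 1005 N/mm.
φr_n = 0.75 × 0.6 × 480 × (0.707 × 10) = 1527 N/mm → adequate.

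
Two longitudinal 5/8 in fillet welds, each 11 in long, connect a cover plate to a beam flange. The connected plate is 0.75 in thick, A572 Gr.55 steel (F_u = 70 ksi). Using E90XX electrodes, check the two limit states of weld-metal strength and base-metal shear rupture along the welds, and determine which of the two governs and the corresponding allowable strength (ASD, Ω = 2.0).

R_n/Ω ≈ 262 kips (weld metal governs)

E90XX → F_EXX = 90 ksi.
t_e = 0.707 × 0.625 = 0.4419 in; L = 22 in.
Weld metal: R_n/Ω = (1/2.0) × 0.6 × 90 × 0.4419 × 22 = 262.5 kips.
Base metal (shear rupture): R_n/Ω = (1/2.0) × 0.6 × 70 × 0.75 × 22 = 346.5 kips.
Governing: weld metal.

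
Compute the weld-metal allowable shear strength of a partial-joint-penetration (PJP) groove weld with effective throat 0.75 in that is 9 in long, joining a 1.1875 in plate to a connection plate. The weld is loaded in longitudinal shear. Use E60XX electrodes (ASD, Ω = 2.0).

R_n/Ω ≈ 122 kip

E60XX → F_EXX = 60 ksi.
Effective throat (given) t_e = 0.75 in.
A_we = 0.75 × 9 = 6.75 in².
F_nw = 0.6 F_EXX = 36 ksi.
R_n/Ω = (36 × 6.75) / 2.0 = 121.5 kip.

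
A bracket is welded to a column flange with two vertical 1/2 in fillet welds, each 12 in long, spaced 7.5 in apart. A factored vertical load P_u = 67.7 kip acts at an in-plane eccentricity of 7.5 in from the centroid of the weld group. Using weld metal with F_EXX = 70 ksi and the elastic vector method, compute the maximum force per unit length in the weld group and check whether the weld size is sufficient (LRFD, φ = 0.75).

f_max ≈ 7.62 kip/in; adequate

Total weld length L_w = 24 in. Treat welds as unit-width lines.
Polar moment about centroid: J = 2[d³/12 + d(b/2)²] = 2[12³/12 + 12×3.75²] = 625.5 in³.
Direct shear f_v = P/L_w = 67.7 / 24 = 2.821 kip/in (vertical).
Torsion M = P·e = 67.7 × 7.5 = 507.75 kip·in.
Critical point at (x, y) = (3.75, 6) from centroid. f_tx = M·y/J = 4.871 kip/in; f_ty = M·x/J = 3.044 kip/in.
Resultant f_max = √[f_tx² + (f_v + f_ty)²] = √[4.871² + (2.821 + 3.044)²] = 7.624 kip/in.
Capacity per unit length: φr_n = 0.75 × 0.6 × 70 × (0.707 × 0.5) = 11.14 kip/in.
7.624 ≤ 11.14 → adequate.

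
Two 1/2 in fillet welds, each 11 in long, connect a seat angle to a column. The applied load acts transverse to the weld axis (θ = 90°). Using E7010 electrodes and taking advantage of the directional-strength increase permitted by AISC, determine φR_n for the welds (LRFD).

φR_n ≈ 367 kips

E70XX → F_EXX = 70 ksi.
t_e = 0.707 × 0.5 = 0.3535 in; A_we = 0.3535 × 22 = 7.777 in².
Directional factor: 1.0 + 0.5 sin^1.5(90°) = 1.5.
F_nw = 0.6 × 70 × 1.5 = 63 ksi.
φR_n = 0.75 × 63 × 7.777 = 367.5 kips.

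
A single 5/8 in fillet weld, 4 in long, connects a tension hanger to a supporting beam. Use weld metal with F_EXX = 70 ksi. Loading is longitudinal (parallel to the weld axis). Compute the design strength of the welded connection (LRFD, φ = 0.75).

Effective throat t_e = 0.707 × 0.625 = 0.4419 in.
Total length L = 4 in; A_we = 0.4419 × 4 = 1.767 in².
F_nw = 0.6 F_EXX = 0.6 × 70 = 42 ksi.
φR_n = 0.75 × 42 × 1.767 = 55.68 kip.

φR_n ≈ 55.7 kip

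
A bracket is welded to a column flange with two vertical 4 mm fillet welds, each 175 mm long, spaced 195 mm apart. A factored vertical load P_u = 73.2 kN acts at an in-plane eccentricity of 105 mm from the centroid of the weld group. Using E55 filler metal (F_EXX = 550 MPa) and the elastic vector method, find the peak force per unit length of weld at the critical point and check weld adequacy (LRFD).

Total weld length L_w = 350 mm. Treat welds as unit-width lines.
Polar moment about centroid: J = 2[d³/12 + d(b/2)²] = 2[175³/12 + 175×97.5²] = 4220000 mm³.
Direct shear f_v = P/L_w = 73.2×10³ / 350 = 209.1 N/mm (vertical).
Torsion M = P·e = 73.2×10³ × 105 = 7686000 N·mm.
Critical point at (x, y) = (97.5, 87.5) from centroid. f_tx = M·y/J = 159.4 N/mm; f_ty = M·x/J = 177.6 N/mm.
Resultant f_max = √[f_tx² + (f_v + f_ty)²] = √[159.4² + (209.1 + 177.6)²] = 418.3 N/mm.
Capacity per unit length: φr_n = 0.75 × 0.6 × 550 × (0.707 × 4) = 699.9 N/mm.
418.3 ≤ 699.9 → adequate.

f_max ≈ 418 N/mm; adequate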